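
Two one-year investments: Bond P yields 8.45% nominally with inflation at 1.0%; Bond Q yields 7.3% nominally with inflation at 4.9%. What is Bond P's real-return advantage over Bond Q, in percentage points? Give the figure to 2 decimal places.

5.09

Bond P real return: 1.0845/1.010 − 1 = 7.376%.
Bond Q real return: 1.073/1.049 − 1 = 2.288%.
Difference: 7.376 − 2.288 = 5.088 pp.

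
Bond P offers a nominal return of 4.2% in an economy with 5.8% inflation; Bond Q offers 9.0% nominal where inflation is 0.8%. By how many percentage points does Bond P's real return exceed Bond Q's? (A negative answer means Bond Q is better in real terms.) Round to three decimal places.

-9.647

Bond P real return: 1.042/1.058 − 1 = -1.5123%.
Bond Q real return: 1.090/1.008 − 1 = 8.1349%.
Difference: -1.5123 − 8.1349 = -9.6472 pp.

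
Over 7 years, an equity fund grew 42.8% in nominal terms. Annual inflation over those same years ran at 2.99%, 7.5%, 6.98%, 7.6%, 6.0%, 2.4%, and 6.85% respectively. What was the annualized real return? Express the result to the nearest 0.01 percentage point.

-0.49%

Cumulative inflation factor: 1.0299 × 1.075 × 1.0698 × 1.076 × 1.060 × 1.024 × 1.0685 ≈ 1.47808.
Nominal growth factor: 1.42800. Real growth factor = 1.42800 / 1.47808 ≈ 0.96612.
Annualized: 0.96612^(1/7) − 1 ≈ -0.00491.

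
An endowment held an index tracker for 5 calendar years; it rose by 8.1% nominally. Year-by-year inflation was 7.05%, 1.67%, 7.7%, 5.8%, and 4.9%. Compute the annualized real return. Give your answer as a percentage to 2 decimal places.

Cumulative inflation factor: 1.0705 × 1.0167 × 1.077 × 1.058 × 1.049 ≈ 1.30094.
Nominal growth factor: 1.08100. Real growth factor = 1.08100 / 1.30094 ≈ 0.83094.
Annualized: 0.83094^(1/5) − 1 ≈ -0.03636.

-3.64%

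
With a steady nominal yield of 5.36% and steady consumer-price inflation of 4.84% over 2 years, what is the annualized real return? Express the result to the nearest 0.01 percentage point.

0.50%

With constant rates the annual real return is the same each year: (1+5.36%)/(1+4.84%) − 1 = 0.00496.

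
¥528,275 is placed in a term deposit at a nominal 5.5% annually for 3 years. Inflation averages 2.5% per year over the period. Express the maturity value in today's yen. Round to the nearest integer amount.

¥576,031

Nominal value at maturity: ¥528,275 × (1 + 5.5%)^3 ≈ ¥620,322.
Price-level factor over 3 years: (1 + 2.5%)^3 = 1.076890625.
Dividing the nominal maturity value by the price-level factor gives the value in today's money.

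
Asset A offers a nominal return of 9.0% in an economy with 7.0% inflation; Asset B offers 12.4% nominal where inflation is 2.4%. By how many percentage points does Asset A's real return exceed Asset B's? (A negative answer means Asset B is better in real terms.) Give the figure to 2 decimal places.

Asset A real return: 1.090/1.070 − 1 = 1.869%.
Asset B real return: 1.124/1.024 − 1 = 9.766%.
Difference: 1.869 − 9.766 = -7.897 pp.

-7.90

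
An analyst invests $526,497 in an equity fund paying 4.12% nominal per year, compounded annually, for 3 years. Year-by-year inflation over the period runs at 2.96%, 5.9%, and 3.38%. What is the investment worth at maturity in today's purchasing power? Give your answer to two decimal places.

Nominal value at maturity: $526,497 × (1 + 4.12%)^3 ≈ $594,289.94.
Price-level factor over 3 years: 1.0296 × 1.059 × 1.0338 ≈ 1.1272001083.
The maturity value deflated by that factor is the answer in today's purchasing power.

$527,226.65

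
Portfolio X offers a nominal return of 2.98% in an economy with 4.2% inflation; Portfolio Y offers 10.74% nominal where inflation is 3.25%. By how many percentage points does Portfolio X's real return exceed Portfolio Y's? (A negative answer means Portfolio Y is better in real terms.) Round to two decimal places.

Portfolio X real return: 1.0298/1.042 − 1 = -1.171%.
Portfolio Y real return: 1.1074/1.0325 − 1 = 7.254%.
Difference: -1.171 − 7.254 = -8.425 pp.

-8.43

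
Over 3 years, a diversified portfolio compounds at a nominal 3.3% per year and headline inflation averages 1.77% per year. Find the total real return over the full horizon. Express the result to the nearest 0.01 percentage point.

The annual real rate is (1+3.3%)/(1+1.77%) − 1 = 1.5034%.
Compounded over 3 years: (1 + 0.015034)^3 − 1 ≈ 0.04578.

4.58%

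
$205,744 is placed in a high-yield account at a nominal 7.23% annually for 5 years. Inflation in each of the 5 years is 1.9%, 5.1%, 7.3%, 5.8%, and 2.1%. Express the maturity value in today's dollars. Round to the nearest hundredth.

$234,974.47

Nominal value at maturity: $205,744 × (1 + 7.23%)^5 ≈ $291,681.38.
Price-level factor over 5 years: 1.019 × 1.051 × 1.073 × 1.058 × 1.021 ≈ 1.2413322306.
Dividing the nominal maturity value by the price-level factor gives the value in today's money.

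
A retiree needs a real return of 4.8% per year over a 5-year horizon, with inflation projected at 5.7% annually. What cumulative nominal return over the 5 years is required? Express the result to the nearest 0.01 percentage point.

66.79%

Required annual nominal rate: (1+4.8%)(1+5.7%) − 1 = 10.7736%.
Cumulative over 5 years: (1 + 0.107736)^5 − 1 ≈ 0.66794.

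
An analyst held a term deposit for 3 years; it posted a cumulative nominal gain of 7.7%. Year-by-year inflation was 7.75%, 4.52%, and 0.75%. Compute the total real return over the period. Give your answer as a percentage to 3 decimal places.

-5.081%

Cumulative inflation factor: 1.0775 × 1.0452 × 1.0075 ≈ 1.13465.
Nominal growth factor: 1.07700. Real growth factor = 1.07700 / 1.13465 ≈ 0.94919.
Total real return ≈ -5.0808%.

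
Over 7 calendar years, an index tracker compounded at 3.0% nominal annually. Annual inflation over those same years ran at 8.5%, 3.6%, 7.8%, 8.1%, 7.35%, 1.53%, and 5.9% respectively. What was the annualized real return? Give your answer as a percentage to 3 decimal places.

Cumulative inflation factor: 1.085 × 1.036 × 1.078 × 1.081 × 1.0735 × 1.0153 × 1.059 ≈ 1.51191.
Nominal growth factor: 1.22987. Real growth factor = 1.22987 / 1.51191 ≈ 0.81346.
Annualized: 0.81346^(1/7) − 1 ≈ -0.02906.

-2.906%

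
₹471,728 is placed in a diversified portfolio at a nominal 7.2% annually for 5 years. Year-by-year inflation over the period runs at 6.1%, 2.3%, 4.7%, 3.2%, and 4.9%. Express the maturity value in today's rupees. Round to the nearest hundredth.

₹542,841.07

Nominal value at maturity: ₹471,728 × (1 + 7.2%)^5 ≈ ₹667,829.47.
Price-level factor over 5 years: 1.061 × 1.023 × 1.047 × 1.032 × 1.049 ≈ 1.2302486150.
The maturity value deflated by that factor is the answer in today's purchasing power.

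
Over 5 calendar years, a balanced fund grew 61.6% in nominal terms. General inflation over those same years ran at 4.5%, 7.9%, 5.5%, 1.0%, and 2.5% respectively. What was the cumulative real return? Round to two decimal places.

31.22%

Cumulative inflation factor: 1.045 × 1.079 × 1.055 × 1.010 × 1.025 ≈ 1.23150.
Nominal growth factor: 1.61600. Real growth factor = 1.61600 / 1.23150 ≈ 1.31222.
Total real return ≈ 31.2218%.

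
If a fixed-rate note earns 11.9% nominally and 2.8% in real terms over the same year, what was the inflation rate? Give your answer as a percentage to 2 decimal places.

From (1+r_nom) = (1+r_real)(1+π), we get 1+π = (1 + 11.9%)/(1 + 2.8%) = 1.119/1.028 ≈ 1.08852.
So π ≈ 8.8521%.

8.85%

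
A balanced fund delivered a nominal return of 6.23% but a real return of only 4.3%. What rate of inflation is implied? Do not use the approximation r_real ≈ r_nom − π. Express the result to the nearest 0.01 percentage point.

1.85%

From (1+r_nom) = (1+r_real)(1+π), we get 1+π = (1 + 6.23%)/(1 + 4.3%) = 1.0623/1.043 ≈ 1.01850.
So π ≈ 1.8504%.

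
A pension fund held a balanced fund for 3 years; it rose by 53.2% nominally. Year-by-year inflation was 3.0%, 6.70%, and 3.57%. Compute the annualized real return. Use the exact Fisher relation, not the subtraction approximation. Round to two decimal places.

Cumulative inflation factor: 1.030 × 1.0670 × 1.0357 ≈ 1.13824.
Nominal growth factor: 1.53200. Real growth factor = 1.53200 / 1.13824 ≈ 1.34593.
Annualized: 1.34593^(1/3) − 1 ≈ 0.10410.

10.41%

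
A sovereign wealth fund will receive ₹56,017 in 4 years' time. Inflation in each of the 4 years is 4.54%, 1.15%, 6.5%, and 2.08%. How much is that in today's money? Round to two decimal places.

Price-level factor over 4 years: 1.0454 × 1.0115 × 1.065 × 1.0208 ≈ 1.1495785509.
Purchasing power today: ₹56,017 divided by that factor.

₹48,728.29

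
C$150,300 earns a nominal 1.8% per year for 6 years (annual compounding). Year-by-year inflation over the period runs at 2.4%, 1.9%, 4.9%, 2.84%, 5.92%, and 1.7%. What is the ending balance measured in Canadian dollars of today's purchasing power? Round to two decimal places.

C$137,954.23

Nominal value at maturity: C$150,300 × (1 + 1.8%)^6 ≈ C$167,280.63.
Price-level factor over 6 years: 1.024 × 1.019 × 1.049 × 1.0284 × 1.0592 × 1.017 ≈ 1.2125806171.
Dividing the nominal maturity value by the price-level factor gives the value in today's money.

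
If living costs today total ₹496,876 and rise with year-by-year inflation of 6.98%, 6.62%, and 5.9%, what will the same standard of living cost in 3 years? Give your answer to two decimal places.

Cumulative price-level factor: 1.0698 × 1.0662 × 1.059 ≈ 1.2079173848.
Multiplying ₹496,876 by the price-level factor gives the future nominal sum.

₹600,185.16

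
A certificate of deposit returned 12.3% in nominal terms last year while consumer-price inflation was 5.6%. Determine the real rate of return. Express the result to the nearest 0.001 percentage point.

6.345%

Real return via the Fisher equation: (1 + 12.3%)/(1 + 5.6%) − 1 = 1.123/1.056 − 1 ≈ 0.06345.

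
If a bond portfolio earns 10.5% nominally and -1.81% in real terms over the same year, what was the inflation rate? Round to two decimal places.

12.54%

From (1+r_nom) = (1+r_real)(1+π), we get 1+π = (1 + 10.5%)/(1 − 1.81%) = 1.105/0.9819 ≈ 1.12537.
So π ≈ 12.5369%.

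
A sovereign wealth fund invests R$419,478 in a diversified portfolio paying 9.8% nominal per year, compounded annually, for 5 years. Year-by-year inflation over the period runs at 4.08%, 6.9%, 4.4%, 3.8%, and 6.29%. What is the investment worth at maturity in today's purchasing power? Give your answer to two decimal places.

R$522,378.92

Nominal value at maturity: R$419,478 × (1 + 9.8%)^5 ≈ R$669,454.23.
Price-level factor over 5 years: 1.0408 × 1.069 × 1.044 × 1.038 × 1.0629 ≈ 1.2815490942.
The maturity value deflated by that factor is the answer in today's purchasing power.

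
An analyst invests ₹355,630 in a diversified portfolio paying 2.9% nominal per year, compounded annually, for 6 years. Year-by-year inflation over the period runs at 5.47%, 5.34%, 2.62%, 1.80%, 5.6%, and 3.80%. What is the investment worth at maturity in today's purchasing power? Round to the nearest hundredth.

₹331,838.92

Nominal value at maturity: ₹355,630 × (1 + 2.9%)^6 ≈ ₹422,173.18.
Price-level factor over 6 years: 1.0547 × 1.0534 × 1.0262 × 1.0180 × 1.056 × 1.0380 ≈ 1.2722232265.
Dividing the nominal maturity value by the price-level factor gives the value in today's money.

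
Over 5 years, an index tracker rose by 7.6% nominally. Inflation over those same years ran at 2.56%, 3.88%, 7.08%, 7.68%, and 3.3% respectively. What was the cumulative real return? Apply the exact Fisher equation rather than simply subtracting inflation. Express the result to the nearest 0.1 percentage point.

-15.2%

Cumulative inflation factor: 1.0256 × 1.0388 × 1.0708 × 1.0768 × 1.033 ≈ 1.26898.
Nominal growth factor: 1.07600. Real growth factor = 1.07600 / 1.26898 ≈ 0.84793.
Total real return ≈ -15.2073%.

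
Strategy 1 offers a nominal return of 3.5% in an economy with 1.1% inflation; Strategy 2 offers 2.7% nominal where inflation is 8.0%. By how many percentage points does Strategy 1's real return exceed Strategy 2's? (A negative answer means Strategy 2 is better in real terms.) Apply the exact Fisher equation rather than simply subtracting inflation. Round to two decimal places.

Strategy 1 real return: 1.035/1.011 − 1 = 2.374%.
Strategy 2 real return: 1.027/1.080 − 1 = -4.907%.
Difference: 2.374 − (-4.907) = 7.281 pp.

7.28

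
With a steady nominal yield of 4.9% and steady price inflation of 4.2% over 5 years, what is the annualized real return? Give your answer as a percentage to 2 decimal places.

0.67%

With constant rates the annual real return is the same each year: (1+4.9%)/(1+4.2%) − 1 = 0.00672.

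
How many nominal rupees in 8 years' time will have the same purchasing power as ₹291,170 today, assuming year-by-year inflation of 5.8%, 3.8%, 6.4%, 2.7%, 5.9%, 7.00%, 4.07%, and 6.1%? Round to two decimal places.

₹437,182.12

Cumulative price-level factor: 1.058 × 1.038 × 1.064 × 1.027 × 1.059 × 1.0700 × 1.0407 × 1.061 ≈ 1.5014669223.
The nominal amount required is ₹291,170 scaled up by that factor.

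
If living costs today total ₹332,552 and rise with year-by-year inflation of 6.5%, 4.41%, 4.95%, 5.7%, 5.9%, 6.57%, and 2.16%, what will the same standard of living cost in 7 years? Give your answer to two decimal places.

₹472,955.75

Cumulative price-level factor: 1.065 × 1.0441 × 1.0495 × 1.057 × 1.059 × 1.0657 × 1.0216 ≈ 1.4222008829.
The nominal amount required is ₹332,552 scaled up by that factor.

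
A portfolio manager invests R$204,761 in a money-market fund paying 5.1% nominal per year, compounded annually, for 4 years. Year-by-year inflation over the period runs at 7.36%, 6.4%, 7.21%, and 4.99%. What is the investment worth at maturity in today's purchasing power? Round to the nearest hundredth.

Nominal value at maturity: R$204,761 × (1 + 5.1%)^4 ≈ R$249,837.78.
Price-level factor over 4 years: 1.0736 × 1.064 × 1.0721 × 1.0499 ≈ 1.2857820617.
Dividing the nominal maturity value by the price-level factor gives the value in today's money.

R$194,308.03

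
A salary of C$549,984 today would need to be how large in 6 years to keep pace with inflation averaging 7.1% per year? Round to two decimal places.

C$830,016.80

Cumulative price-level factor: (1+7.1%)^6 ≈ 1.5091653487.
The nominal amount required is C$549,984 scaled up by that factor.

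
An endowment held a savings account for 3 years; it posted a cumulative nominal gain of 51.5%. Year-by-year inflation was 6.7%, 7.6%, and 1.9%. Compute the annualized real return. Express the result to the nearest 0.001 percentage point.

Cumulative inflation factor: 1.067 × 1.076 × 1.019 ≈ 1.16991.
Nominal growth factor: 1.51500. Real growth factor = 1.51500 / 1.16991 ≈ 1.29498.
Annualized: 1.29498^(1/3) − 1 ≈ 0.08999.

8.999%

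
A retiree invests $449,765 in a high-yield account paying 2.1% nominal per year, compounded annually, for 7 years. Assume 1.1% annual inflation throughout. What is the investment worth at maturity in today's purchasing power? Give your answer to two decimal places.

$481,845.45

Nominal value at maturity: $449,765 × (1 + 2.1%)^7 ≈ $520,194.61.
Price-level factor over 7 years: (1 + 1.1%)^7 ≈ 1.0795881008.
Dividing the nominal maturity value by the price-level factor gives the value in today's money.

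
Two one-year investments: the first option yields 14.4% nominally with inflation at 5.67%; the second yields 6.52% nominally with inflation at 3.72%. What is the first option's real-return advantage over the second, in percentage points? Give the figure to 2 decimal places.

5.56

The first option real return: 1.144/1.0567 − 1 = 8.262%.
The second real return: 1.0652/1.0372 − 1 = 2.700%.
Difference: 8.262 − 2.700 = 5.562 pp.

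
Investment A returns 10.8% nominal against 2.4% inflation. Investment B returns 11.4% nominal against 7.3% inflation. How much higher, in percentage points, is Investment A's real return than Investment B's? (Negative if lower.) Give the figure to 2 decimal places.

Investment A real return: 1.108/1.024 − 1 = 8.203%.
Investment B real return: 1.114/1.073 − 1 = 3.821%.
Difference: 8.203 − 3.821 = 4.382 pp.

4.38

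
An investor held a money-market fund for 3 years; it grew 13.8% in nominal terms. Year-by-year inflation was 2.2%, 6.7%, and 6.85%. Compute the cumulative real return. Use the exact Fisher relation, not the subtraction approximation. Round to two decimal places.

-2.33%

Cumulative inflation factor: 1.022 × 1.067 × 1.0685 ≈ 1.16517.
Nominal growth factor: 1.13800. Real growth factor = 1.13800 / 1.16517 ≈ 0.97668.
Total real return ≈ -2.3320%.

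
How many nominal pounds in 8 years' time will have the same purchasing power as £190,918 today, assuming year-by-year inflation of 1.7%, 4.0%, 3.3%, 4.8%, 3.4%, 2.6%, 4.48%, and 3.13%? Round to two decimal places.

Cumulative price-level factor: 1.017 × 1.040 × 1.033 × 1.048 × 1.034 × 1.026 × 1.0448 × 1.0313 ≈ 1.3088864676.
Multiplying £190,918 by the price-level factor gives the future nominal sum.

£249,889.99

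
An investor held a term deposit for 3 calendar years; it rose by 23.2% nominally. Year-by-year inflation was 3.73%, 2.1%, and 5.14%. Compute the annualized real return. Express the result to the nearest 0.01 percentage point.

Cumulative inflation factor: 1.0373 × 1.021 × 1.0514 ≈ 1.11352.
Nominal growth factor: 1.23200. Real growth factor = 1.23200 / 1.11352 ≈ 1.10640.
Annualized: 1.10640^(1/3) − 1 ≈ 0.03428.

3.43%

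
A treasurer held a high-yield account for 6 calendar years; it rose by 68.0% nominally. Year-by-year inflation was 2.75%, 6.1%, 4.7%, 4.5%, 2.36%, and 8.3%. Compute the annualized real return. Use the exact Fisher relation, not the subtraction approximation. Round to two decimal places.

4.07%

Cumulative inflation factor: 1.0275 × 1.061 × 1.047 × 1.045 × 1.0236 × 1.083 ≈ 1.32227.
Nominal growth factor: 1.68000. Real growth factor = 1.68000 / 1.32227 ≈ 1.27055.
Annualized: 1.27055^(1/6) − 1 ≈ 0.04071.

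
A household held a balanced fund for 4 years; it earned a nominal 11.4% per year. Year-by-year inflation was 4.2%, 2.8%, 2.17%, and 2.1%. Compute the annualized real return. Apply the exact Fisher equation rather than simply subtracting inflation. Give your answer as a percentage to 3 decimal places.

8.351%

Cumulative inflation factor: 1.042 × 1.028 × 1.0217 × 1.021 ≈ 1.11740.
Nominal growth factor: 1.54007. Real growth factor = 1.54007 / 1.11740 ≈ 1.37826.
Annualized: 1.37826^(1/4) − 1 ≈ 0.08351.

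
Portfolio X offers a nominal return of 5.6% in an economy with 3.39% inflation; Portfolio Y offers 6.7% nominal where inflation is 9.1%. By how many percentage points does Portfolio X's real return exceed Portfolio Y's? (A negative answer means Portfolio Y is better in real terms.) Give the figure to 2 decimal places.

4.34

Portfolio X real return: 1.056/1.0339 − 1 = 2.138%.
Portfolio Y real return: 1.067/1.091 − 1 = -2.200%.
Difference: 2.138 − (-2.200) = 4.338 pp.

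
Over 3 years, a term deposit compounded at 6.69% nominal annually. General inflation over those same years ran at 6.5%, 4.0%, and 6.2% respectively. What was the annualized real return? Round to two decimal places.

Cumulative inflation factor: 1.065 × 1.040 × 1.062 ≈ 1.17627.
Nominal growth factor: 1.21443. Real growth factor = 1.21443 / 1.17627 ≈ 1.03244.
Annualized: 1.03244^(1/3) − 1 ≈ 0.01070.

1.07%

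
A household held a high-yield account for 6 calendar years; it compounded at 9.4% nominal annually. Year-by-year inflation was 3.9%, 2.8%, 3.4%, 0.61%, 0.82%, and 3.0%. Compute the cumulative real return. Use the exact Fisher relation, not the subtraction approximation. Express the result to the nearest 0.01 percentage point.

48.58%

Cumulative inflation factor: 1.039 × 1.028 × 1.034 × 1.0061 × 1.0082 × 1.030 ≈ 1.15386.
Nominal growth factor: 1.71437. Real growth factor = 1.71437 / 1.15386 ≈ 1.48576.
Total real return ≈ 48.5763%.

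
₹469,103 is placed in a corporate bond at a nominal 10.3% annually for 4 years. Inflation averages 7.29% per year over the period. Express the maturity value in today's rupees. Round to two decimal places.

Nominal value at maturity: ₹469,103 × (1 + 10.3%)^4 ≈ ₹694,336.92.
Price-level factor over 4 years: (1 + 7.29%)^4 ≈ 1.3250643849.
The maturity value deflated by that factor is the answer in today's purchasing power.

₹524,002.40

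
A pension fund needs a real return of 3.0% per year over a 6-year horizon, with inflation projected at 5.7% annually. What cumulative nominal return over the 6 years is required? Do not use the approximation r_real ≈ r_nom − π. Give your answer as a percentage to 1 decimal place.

Required annual nominal rate: (1+3.0%)(1+5.7%) − 1 = 8.871%.
Cumulative over 6 years: (1 + 0.08871)^6 − 1 ≈ 0.66523.

66.5%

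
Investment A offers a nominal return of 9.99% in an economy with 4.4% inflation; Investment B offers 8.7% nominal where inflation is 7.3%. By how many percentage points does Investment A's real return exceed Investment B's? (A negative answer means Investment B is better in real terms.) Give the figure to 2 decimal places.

4.05

Investment A real return: 1.0999/1.044 − 1 = 5.354%.
Investment B real return: 1.087/1.073 − 1 = 1.305%.
Difference: 5.354 − 1.305 = 4.049 pp.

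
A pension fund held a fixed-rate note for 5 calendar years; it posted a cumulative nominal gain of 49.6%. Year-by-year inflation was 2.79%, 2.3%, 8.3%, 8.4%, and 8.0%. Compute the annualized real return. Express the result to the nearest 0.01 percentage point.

2.33%

Cumulative inflation factor: 1.0279 × 1.023 × 1.083 × 1.084 × 1.080 ≈ 1.33324.
Nominal growth factor: 1.49600. Real growth factor = 1.49600 / 1.33324 ≈ 1.12208.
Annualized: 1.12208^(1/5) − 1 ≈ 0.02330.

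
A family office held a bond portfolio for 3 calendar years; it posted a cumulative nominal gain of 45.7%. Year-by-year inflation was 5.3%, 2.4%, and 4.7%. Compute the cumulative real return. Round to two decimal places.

Cumulative inflation factor: 1.053 × 1.024 × 1.047 ≈ 1.12895.
Nominal growth factor: 1.45700. Real growth factor = 1.45700 / 1.12895 ≈ 1.29058.
Total real return ≈ 29.0579%.

29.06%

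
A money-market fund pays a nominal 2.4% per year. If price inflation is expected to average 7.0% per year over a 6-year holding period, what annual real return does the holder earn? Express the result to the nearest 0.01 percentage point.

-4.30%

With constant rates the annual real return is the same each year: (1+2.4%)/(1+7.0%) − 1 = -0.04299.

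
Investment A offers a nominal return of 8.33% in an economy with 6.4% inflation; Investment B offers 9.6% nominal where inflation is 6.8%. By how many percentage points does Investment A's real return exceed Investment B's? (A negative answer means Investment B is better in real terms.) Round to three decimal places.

-0.808

Investment A real return: 1.0833/1.064 − 1 = 1.8139%.
Investment B real return: 1.096/1.068 − 1 = 2.6217%.
Difference: 1.8139 − 2.6217 = -0.8078 pp.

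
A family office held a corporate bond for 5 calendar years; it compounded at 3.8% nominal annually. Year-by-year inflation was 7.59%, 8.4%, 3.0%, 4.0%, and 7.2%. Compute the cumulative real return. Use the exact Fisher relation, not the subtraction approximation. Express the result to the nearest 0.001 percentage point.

Cumulative inflation factor: 1.0759 × 1.084 × 1.030 × 1.040 × 1.072 ≈ 1.33927.
Nominal growth factor: 1.20500. Real growth factor = 1.20500 / 1.33927 ≈ 0.89975.
Total real return ≈ -10.0253%.

-10.025%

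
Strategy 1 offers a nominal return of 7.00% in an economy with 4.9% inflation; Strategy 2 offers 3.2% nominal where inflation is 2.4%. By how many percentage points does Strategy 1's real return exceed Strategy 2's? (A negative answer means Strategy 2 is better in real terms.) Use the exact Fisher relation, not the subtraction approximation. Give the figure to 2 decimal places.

1.22

Strategy 1 real return: 1.0700/1.049 − 1 = 2.002%.
Strategy 2 real return: 1.032/1.024 − 1 = 0.781%.
Difference: 2.002 − 0.781 = 1.221 pp.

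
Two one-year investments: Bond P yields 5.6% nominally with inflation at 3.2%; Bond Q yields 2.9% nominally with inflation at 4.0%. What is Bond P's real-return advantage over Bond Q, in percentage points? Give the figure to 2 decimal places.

3.38

Bond P real return: 1.056/1.032 − 1 = 2.326%.
Bond Q real return: 1.029/1.040 − 1 = -1.058%.
Difference: 2.326 − (-1.058) = 3.384 pp.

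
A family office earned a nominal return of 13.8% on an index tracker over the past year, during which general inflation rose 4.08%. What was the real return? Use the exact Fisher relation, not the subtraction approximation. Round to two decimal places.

Real return via the Fisher equation: (1 + 13.8%)/(1 + 4.08%) − 1 = 1.138/1.0408 − 1 ≈ 0.09339.

9.34%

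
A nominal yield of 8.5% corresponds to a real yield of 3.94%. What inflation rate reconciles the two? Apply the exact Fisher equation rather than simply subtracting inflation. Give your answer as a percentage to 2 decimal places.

4.39%

From (1+r_nom) = (1+r_real)(1+π), we get 1+π = (1 + 8.5%)/(1 + 3.94%) = 1.085/1.0394 ≈ 1.04387.
So π ≈ 4.3871%.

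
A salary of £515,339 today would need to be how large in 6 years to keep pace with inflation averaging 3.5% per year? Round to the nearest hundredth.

Cumulative price-level factor: (1+3.5%)^6 ≈ 1.2292553263.
The nominal amount required is £515,339 scaled up by that factor.

£633,483.21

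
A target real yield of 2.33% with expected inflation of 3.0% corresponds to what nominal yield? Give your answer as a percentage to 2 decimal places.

By the Fisher equation, 1 + r_nom = (1 + 2.33%)(1 + 3.0%) = 1.0233 × 1.030 = 1.053999.
So r_nom = 5.3999%.

5.40%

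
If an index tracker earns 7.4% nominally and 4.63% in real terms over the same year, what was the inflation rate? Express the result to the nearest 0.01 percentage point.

From (1+r_nom) = (1+r_real)(1+π), we get 1+π = (1 + 7.4%)/(1 + 4.63%) = 1.074/1.0463 ≈ 1.02647.
So π ≈ 2.6474%.

2.65%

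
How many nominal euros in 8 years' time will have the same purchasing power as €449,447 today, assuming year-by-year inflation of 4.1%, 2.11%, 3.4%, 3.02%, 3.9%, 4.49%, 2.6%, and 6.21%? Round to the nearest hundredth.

€602,063.95

Cumulative price-level factor: 1.041 × 1.0211 × 1.034 × 1.0302 × 1.039 × 1.0449 × 1.026 × 1.0621 ≈ 1.3395660627.
The nominal amount required is €449,447 scaled up by that factor.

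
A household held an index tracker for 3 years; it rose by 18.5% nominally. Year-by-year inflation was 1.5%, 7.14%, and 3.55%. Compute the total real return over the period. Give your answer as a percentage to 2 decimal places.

Cumulative inflation factor: 1.015 × 1.0714 × 1.0355 ≈ 1.12608.
Nominal growth factor: 1.18500. Real growth factor = 1.18500 / 1.12608 ≈ 1.05233.
Total real return ≈ 5.2327%.

5.23%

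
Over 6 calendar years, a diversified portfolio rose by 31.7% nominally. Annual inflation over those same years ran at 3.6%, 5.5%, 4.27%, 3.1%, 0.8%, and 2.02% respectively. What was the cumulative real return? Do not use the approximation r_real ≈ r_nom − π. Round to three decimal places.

8.996%

Cumulative inflation factor: 1.036 × 1.055 × 1.0427 × 1.031 × 1.008 × 1.0202 ≈ 1.20830.
Nominal growth factor: 1.31700. Real growth factor = 1.31700 / 1.20830 ≈ 1.08996.
Total real return ≈ 8.9958%.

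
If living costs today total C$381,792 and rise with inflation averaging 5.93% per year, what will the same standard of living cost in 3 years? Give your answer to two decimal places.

Cumulative price-level factor: (1+5.93%)^3 ≈ 1.1886579979.
The nominal amount required is C$381,792 scaled up by that factor.

C$453,820.11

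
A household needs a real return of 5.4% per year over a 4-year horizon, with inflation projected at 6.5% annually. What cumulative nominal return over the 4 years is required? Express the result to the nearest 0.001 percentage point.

Required annual nominal rate: (1+5.4%)(1+6.5%) − 1 = 12.251%.
Cumulative over 4 years: (1 + 0.12251)^4 − 1 ≈ 0.58767.

58.767%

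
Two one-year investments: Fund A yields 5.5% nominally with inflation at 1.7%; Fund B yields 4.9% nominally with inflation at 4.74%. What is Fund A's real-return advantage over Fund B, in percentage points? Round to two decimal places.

3.58

Fund A real return: 1.055/1.017 − 1 = 3.736%.
Fund B real return: 1.049/1.0474 − 1 = 0.153%.
Difference: 3.736 − 0.153 = 3.583 pp.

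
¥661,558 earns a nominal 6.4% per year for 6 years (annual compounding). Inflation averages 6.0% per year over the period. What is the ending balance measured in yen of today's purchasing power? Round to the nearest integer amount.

¥676,679

Nominal value at maturity: ¥661,558 × (1 + 6.4%)^6 ≈ ¥959,882.
Price-level factor over 6 years: (1 + 6.0%)^6 ≈ 1.4185191123.
The maturity value deflated by that factor is the answer in today's purchasing power.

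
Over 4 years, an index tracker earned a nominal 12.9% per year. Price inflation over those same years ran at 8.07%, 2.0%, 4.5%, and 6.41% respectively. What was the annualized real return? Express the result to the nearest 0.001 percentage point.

Cumulative inflation factor: 1.0807 × 1.020 × 1.045 × 1.0641 ≈ 1.22576.
Nominal growth factor: 1.62471. Real growth factor = 1.62471 / 1.22576 ≈ 1.32548.
Annualized: 1.32548^(1/4) − 1 ≈ 0.07298.

7.298%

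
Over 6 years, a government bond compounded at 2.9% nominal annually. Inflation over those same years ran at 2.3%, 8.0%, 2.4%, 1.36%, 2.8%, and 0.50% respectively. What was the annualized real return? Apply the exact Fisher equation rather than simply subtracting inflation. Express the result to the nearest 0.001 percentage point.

0.033%

Cumulative inflation factor: 1.023 × 1.080 × 1.024 × 1.0136 × 1.028 × 1.0050 ≈ 1.18475.
Nominal growth factor: 1.18711. Real growth factor = 1.18711 / 1.18475 ≈ 1.00200.
Annualized: 1.00200^(1/6) − 1 ≈ 0.00033.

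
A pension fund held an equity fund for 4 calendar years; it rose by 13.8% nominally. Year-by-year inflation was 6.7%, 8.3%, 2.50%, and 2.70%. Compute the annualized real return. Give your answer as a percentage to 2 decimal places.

Cumulative inflation factor: 1.067 × 1.083 × 1.0250 × 1.0270 ≈ 1.21643.
Nominal growth factor: 1.13800. Real growth factor = 1.13800 / 1.21643 ≈ 0.93552.
Annualized: 0.93552^(1/4) − 1 ≈ -0.01652.

-1.65%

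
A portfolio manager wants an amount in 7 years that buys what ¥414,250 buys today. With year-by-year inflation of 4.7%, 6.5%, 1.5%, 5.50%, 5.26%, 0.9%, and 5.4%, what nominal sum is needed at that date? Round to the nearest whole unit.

¥553,697

Cumulative price-level factor: 1.047 × 1.065 × 1.015 × 1.0550 × 1.0526 × 1.009 × 1.054 ≈ 1.3366260904.
Multiplying ¥414,250 by the price-level factor gives the future nominal sum.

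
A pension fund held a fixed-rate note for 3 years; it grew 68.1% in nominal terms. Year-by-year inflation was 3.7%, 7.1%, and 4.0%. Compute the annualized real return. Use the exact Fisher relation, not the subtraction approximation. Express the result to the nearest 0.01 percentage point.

Cumulative inflation factor: 1.037 × 1.071 × 1.040 ≈ 1.15505.
Nominal growth factor: 1.68100. Real growth factor = 1.68100 / 1.15505 ≈ 1.45535.
Annualized: 1.45535^(1/3) − 1 ≈ 0.13324.

13.32%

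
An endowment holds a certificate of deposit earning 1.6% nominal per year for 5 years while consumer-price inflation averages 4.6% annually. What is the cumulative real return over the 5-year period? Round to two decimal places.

The annual real rate is (1+1.6%)/(1+4.6%) − 1 = -2.8681%.
Compounded over 5 years: (1 + -0.028681)^5 − 1 ≈ -0.13541.

-13.54%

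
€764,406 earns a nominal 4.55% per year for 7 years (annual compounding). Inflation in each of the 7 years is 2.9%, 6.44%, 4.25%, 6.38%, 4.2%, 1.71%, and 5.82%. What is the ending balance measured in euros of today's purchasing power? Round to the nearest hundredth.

€766,190.79

Nominal value at maturity: €764,406 × (1 + 4.55%)^7 ≈ €1,043,740.05.
Price-level factor over 7 years: 1.029 × 1.0644 × 1.0425 × 1.0638 × 1.042 × 1.0171 × 1.0582 ≈ 1.3622456217.
Dividing the nominal maturity value by the price-level factor gives the value in today's money.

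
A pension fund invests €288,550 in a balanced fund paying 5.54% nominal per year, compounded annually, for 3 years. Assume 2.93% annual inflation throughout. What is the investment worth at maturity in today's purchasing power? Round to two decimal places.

€311,061.62

Nominal value at maturity: €288,550 × (1 + 5.54%)^3 ≈ €339,212.89.
Price-level factor over 3 years: (1 + 2.93%)^3 ≈ 1.0905006238.
Dividing the nominal maturity value by the price-level factor gives the value in today's money.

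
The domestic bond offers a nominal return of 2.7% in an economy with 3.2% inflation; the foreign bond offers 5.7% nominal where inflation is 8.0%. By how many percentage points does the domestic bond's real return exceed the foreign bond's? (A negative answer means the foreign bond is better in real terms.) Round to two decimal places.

The domestic bond real return: 1.027/1.032 − 1 = -0.484%.
The foreign bond real return: 1.057/1.080 − 1 = -2.130%.
Difference: -0.484 − (-2.130) = 1.646 pp.

1.65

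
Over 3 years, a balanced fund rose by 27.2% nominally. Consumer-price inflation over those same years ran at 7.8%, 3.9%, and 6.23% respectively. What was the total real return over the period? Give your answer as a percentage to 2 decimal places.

6.91%

Cumulative inflation factor: 1.078 × 1.039 × 1.0623 ≈ 1.18982.
Nominal growth factor: 1.27200. Real growth factor = 1.27200 / 1.18982 ≈ 1.06907.
Total real return ≈ 6.9069%.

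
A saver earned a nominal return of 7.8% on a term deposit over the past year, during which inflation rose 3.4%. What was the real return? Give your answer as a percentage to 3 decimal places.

4.255%

Real return via the Fisher equation: (1 + 7.8%)/(1 + 3.4%) − 1 = 1.078/1.034 − 1 ≈ 0.04255.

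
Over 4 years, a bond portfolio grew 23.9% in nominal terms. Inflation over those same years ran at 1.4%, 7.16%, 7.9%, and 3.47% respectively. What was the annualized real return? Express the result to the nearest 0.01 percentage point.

Cumulative inflation factor: 1.014 × 1.0716 × 1.079 × 1.0347 ≈ 1.21313.
Nominal growth factor: 1.23900. Real growth factor = 1.23900 / 1.21313 ≈ 1.02133.
Annualized: 1.02133^(1/4) − 1 ≈ 0.00529.

0.53%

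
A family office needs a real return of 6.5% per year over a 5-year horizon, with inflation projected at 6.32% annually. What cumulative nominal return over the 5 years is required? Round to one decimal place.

86.1%

Required annual nominal rate: (1+6.5%)(1+6.32%) − 1 = 13.2308%.
Cumulative over 5 years: (1 + 0.132308)^5 − 1 ≈ 0.86133.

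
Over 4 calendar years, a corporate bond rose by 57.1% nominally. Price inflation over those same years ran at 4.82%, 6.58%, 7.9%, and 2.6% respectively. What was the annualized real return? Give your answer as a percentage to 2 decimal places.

Cumulative inflation factor: 1.0482 × 1.0658 × 1.079 × 1.026 ≈ 1.23677.
Nominal growth factor: 1.57100. Real growth factor = 1.57100 / 1.23677 ≈ 1.27025.
Annualized: 1.27025^(1/4) − 1 ≈ 0.06163.

6.16%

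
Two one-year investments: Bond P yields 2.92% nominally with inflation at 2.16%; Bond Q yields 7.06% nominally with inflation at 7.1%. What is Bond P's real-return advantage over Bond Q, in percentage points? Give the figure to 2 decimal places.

0.78

Bond P real return: 1.0292/1.0216 − 1 = 0.744%.
Bond Q real return: 1.0706/1.071 − 1 = -0.037%.
Difference: 0.744 − (-0.037) = 0.781 pp.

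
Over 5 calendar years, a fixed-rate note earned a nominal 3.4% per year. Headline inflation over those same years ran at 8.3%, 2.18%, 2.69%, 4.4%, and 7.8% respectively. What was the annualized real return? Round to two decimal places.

Cumulative inflation factor: 1.083 × 1.0218 × 1.0269 × 1.044 × 1.078 ≈ 1.27892.
Nominal growth factor: 1.18196. Real growth factor = 1.18196 / 1.27892 ≈ 0.92419.
Annualized: 0.92419^(1/5) − 1 ≈ -0.01564.

-1.56%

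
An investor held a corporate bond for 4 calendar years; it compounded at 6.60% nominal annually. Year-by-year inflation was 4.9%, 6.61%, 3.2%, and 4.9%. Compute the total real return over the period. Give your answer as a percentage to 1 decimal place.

Cumulative inflation factor: 1.049 × 1.0661 × 1.032 × 1.049 ≈ 1.21068.
Nominal growth factor: 1.29130. Real growth factor = 1.29130 / 1.21068 ≈ 1.06660.
Total real return ≈ 6.6597%.

6.7%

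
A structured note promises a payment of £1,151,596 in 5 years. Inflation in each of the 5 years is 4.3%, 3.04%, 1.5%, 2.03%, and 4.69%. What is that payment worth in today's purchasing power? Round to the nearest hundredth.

Price-level factor over 5 years: 1.043 × 1.0304 × 1.015 × 1.0203 × 1.0469 ≈ 1.1651699811.
Purchasing power today: £1,151,596 divided by that factor.

£988,350.21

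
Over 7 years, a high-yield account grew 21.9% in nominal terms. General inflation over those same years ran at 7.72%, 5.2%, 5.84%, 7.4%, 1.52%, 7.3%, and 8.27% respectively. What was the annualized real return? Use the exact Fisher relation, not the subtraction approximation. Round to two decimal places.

Cumulative inflation factor: 1.0772 × 1.052 × 1.0584 × 1.074 × 1.0152 × 1.073 × 1.0827 ≈ 1.51924.
Nominal growth factor: 1.21900. Real growth factor = 1.21900 / 1.51924 ≈ 0.80238.
Annualized: 0.80238^(1/7) − 1 ≈ -0.03096.

-3.10%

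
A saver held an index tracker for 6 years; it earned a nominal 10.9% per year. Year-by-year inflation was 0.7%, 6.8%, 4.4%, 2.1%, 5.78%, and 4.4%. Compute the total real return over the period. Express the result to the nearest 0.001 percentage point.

Cumulative inflation factor: 1.007 × 1.068 × 1.044 × 1.021 × 1.0578 × 1.044 ≈ 1.26599.
Nominal growth factor: 1.86033. Real growth factor = 1.86033 / 1.26599 ≈ 1.46946.
Total real return ≈ 46.9462%.

46.946%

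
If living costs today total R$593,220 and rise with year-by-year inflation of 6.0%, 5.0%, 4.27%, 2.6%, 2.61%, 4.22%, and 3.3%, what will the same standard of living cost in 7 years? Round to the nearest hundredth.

R$780,294.89

Cumulative price-level factor: 1.060 × 1.050 × 1.0427 × 1.026 × 1.0261 × 1.0422 × 1.033 ≈ 1.3153549897.
The nominal amount required is R$593,220 scaled up by that factor.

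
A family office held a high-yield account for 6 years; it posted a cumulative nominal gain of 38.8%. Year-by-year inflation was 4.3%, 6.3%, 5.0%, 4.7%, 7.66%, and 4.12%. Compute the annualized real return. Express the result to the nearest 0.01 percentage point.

Cumulative inflation factor: 1.043 × 1.063 × 1.050 × 1.047 × 1.0766 × 1.0412 ≈ 1.36629.
Nominal growth factor: 1.38800. Real growth factor = 1.38800 / 1.36629 ≈ 1.01589.
Annualized: 1.01589^(1/6) − 1 ≈ 0.00263.

0.26%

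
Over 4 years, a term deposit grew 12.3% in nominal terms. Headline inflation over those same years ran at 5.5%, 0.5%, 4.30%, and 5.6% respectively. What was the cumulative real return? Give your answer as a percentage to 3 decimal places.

-3.836%

Cumulative inflation factor: 1.055 × 1.005 × 1.0430 × 1.056 ≈ 1.16780.
Nominal growth factor: 1.12300. Real growth factor = 1.12300 / 1.16780 ≈ 0.96164.
Total real return ≈ -3.8359%.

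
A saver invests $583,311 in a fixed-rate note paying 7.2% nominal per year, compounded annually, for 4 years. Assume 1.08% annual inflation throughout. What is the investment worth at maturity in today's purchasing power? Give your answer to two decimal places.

$737,935.45

Nominal value at maturity: $583,311 × (1 + 7.2%)^4 ≈ $770,334.43.
Price-level factor over 4 years: (1 + 1.08%)^4 ≈ 1.0439048925.
Dividing the nominal maturity value by the price-level factor gives the value in today's money.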